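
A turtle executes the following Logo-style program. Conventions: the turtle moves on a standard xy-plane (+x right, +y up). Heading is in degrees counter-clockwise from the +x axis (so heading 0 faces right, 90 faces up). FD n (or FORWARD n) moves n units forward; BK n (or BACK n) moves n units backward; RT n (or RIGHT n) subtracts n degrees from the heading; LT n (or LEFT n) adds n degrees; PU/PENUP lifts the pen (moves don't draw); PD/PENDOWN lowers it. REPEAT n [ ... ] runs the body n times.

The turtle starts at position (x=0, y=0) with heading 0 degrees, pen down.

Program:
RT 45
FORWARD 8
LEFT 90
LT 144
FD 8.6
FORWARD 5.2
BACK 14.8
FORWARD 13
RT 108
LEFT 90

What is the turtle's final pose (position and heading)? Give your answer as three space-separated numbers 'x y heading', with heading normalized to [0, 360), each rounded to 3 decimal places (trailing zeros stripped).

Answer: -6.195 -7.534 171

Derivation:
Executing turtle program step by step:
Start: pos=(0,0), heading=0, pen down
RT 45: heading 0 -> 315
FD 8: (0,0) -> (5.657,-5.657) [heading=315, draw]
LT 90: heading 315 -> 45
LT 144: heading 45 -> 189
FD 8.6: (5.657,-5.657) -> (-2.837,-7.002) [heading=189, draw]
FD 5.2: (-2.837,-7.002) -> (-7.973,-7.816) [heading=189, draw]
BK 14.8: (-7.973,-7.816) -> (6.645,-5.5) [heading=189, draw]
FD 13: (6.645,-5.5) -> (-6.195,-7.534) [heading=189, draw]
RT 108: heading 189 -> 81
LT 90: heading 81 -> 171
Final: pos=(-6.195,-7.534), heading=171, 5 segment(s) drawn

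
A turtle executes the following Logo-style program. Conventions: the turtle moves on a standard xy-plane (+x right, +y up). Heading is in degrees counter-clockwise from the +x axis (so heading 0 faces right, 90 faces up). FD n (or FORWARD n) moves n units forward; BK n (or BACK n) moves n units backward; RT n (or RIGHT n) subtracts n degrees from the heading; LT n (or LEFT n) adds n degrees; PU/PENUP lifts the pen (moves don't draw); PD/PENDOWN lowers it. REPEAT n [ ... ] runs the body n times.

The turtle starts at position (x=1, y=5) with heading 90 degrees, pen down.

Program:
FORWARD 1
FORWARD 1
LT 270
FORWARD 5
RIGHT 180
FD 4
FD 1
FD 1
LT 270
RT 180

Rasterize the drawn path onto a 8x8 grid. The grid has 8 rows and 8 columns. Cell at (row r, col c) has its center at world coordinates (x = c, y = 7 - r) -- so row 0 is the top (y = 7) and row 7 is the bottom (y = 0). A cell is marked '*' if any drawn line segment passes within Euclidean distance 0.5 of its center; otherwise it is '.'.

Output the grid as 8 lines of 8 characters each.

Answer: *******.
.*......
.*......
........
........
........
........
........

Derivation:
Segment 0: (1,5) -> (1,6)
Segment 1: (1,6) -> (1,7)
Segment 2: (1,7) -> (6,7)
Segment 3: (6,7) -> (2,7)
Segment 4: (2,7) -> (1,7)
Segment 5: (1,7) -> (0,7)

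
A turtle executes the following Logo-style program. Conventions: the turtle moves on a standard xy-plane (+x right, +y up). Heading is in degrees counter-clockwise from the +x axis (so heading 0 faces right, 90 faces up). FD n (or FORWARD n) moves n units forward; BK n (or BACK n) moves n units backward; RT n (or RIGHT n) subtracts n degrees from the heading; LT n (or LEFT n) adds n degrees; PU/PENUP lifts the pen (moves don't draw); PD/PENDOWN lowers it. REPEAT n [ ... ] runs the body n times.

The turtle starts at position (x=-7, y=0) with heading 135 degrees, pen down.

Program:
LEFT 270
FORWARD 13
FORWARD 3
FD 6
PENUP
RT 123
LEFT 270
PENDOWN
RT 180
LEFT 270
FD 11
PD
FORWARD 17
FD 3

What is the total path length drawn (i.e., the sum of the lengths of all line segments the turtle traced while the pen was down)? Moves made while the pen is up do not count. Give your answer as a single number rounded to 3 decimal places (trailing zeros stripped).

Executing turtle program step by step:
Start: pos=(-7,0), heading=135, pen down
LT 270: heading 135 -> 45
FD 13: (-7,0) -> (2.192,9.192) [heading=45, draw]
FD 3: (2.192,9.192) -> (4.314,11.314) [heading=45, draw]
FD 6: (4.314,11.314) -> (8.556,15.556) [heading=45, draw]
PU: pen up
RT 123: heading 45 -> 282
LT 270: heading 282 -> 192
PD: pen down
RT 180: heading 192 -> 12
LT 270: heading 12 -> 282
FD 11: (8.556,15.556) -> (10.843,4.797) [heading=282, draw]
PD: pen down
FD 17: (10.843,4.797) -> (14.378,-11.832) [heading=282, draw]
FD 3: (14.378,-11.832) -> (15.002,-14.766) [heading=282, draw]
Final: pos=(15.002,-14.766), heading=282, 6 segment(s) drawn

Segment lengths:
  seg 1: (-7,0) -> (2.192,9.192), length = 13
  seg 2: (2.192,9.192) -> (4.314,11.314), length = 3
  seg 3: (4.314,11.314) -> (8.556,15.556), length = 6
  seg 4: (8.556,15.556) -> (10.843,4.797), length = 11
  seg 5: (10.843,4.797) -> (14.378,-11.832), length = 17
  seg 6: (14.378,-11.832) -> (15.002,-14.766), length = 3
Total = 53

Answer: 53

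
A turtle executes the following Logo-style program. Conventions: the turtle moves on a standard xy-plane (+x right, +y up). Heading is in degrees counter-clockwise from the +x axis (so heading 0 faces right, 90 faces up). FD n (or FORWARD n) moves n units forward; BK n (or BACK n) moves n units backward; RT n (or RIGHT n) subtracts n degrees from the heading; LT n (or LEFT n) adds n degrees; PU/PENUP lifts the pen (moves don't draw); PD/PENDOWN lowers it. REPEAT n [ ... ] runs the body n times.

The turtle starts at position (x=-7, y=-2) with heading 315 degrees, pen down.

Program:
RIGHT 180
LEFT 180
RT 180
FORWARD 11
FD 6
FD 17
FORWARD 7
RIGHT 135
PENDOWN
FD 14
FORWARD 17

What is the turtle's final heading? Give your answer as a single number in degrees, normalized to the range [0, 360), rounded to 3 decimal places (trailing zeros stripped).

Executing turtle program step by step:
Start: pos=(-7,-2), heading=315, pen down
RT 180: heading 315 -> 135
LT 180: heading 135 -> 315
RT 180: heading 315 -> 135
FD 11: (-7,-2) -> (-14.778,5.778) [heading=135, draw]
FD 6: (-14.778,5.778) -> (-19.021,10.021) [heading=135, draw]
FD 17: (-19.021,10.021) -> (-31.042,22.042) [heading=135, draw]
FD 7: (-31.042,22.042) -> (-35.991,26.991) [heading=135, draw]
RT 135: heading 135 -> 0
PD: pen down
FD 14: (-35.991,26.991) -> (-21.991,26.991) [heading=0, draw]
FD 17: (-21.991,26.991) -> (-4.991,26.991) [heading=0, draw]
Final: pos=(-4.991,26.991), heading=0, 6 segment(s) drawn

Answer: 0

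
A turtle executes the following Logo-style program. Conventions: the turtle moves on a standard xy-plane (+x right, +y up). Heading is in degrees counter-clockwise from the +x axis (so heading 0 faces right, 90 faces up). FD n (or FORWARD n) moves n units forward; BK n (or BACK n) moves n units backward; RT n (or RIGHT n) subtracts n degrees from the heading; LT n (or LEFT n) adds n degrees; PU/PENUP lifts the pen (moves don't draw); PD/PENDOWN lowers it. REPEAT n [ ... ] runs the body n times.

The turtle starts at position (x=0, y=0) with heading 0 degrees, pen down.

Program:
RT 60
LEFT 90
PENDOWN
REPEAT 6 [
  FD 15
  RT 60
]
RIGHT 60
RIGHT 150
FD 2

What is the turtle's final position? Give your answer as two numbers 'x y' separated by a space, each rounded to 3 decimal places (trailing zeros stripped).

Answer: -2 0

Derivation:
Executing turtle program step by step:
Start: pos=(0,0), heading=0, pen down
RT 60: heading 0 -> 300
LT 90: heading 300 -> 30
PD: pen down
REPEAT 6 [
  -- iteration 1/6 --
  FD 15: (0,0) -> (12.99,7.5) [heading=30, draw]
  RT 60: heading 30 -> 330
  -- iteration 2/6 --
  FD 15: (12.99,7.5) -> (25.981,0) [heading=330, draw]
  RT 60: heading 330 -> 270
  -- iteration 3/6 --
  FD 15: (25.981,0) -> (25.981,-15) [heading=270, draw]
  RT 60: heading 270 -> 210
  -- iteration 4/6 --
  FD 15: (25.981,-15) -> (12.99,-22.5) [heading=210, draw]
  RT 60: heading 210 -> 150
  -- iteration 5/6 --
  FD 15: (12.99,-22.5) -> (0,-15) [heading=150, draw]
  RT 60: heading 150 -> 90
  -- iteration 6/6 --
  FD 15: (0,-15) -> (0,0) [heading=90, draw]
  RT 60: heading 90 -> 30
]
RT 60: heading 30 -> 330
RT 150: heading 330 -> 180
FD 2: (0,0) -> (-2,0) [heading=180, draw]
Final: pos=(-2,0), heading=180, 7 segment(s) drawn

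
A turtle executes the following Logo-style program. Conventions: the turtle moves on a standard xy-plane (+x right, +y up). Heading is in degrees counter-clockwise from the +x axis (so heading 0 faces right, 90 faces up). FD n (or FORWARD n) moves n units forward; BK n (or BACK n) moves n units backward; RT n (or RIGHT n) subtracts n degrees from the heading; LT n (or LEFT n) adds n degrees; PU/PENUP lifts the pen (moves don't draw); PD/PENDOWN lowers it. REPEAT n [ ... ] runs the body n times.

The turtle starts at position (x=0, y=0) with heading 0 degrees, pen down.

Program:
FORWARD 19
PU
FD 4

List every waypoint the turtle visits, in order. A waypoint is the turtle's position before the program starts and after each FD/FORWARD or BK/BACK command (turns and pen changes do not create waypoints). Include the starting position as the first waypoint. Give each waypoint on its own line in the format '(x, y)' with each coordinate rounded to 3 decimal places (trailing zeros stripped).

Executing turtle program step by step:
Start: pos=(0,0), heading=0, pen down
FD 19: (0,0) -> (19,0) [heading=0, draw]
PU: pen up
FD 4: (19,0) -> (23,0) [heading=0, move]
Final: pos=(23,0), heading=0, 1 segment(s) drawn
Waypoints (3 total):
(0, 0)
(19, 0)
(23, 0)

Answer: (0, 0)
(19, 0)
(23, 0)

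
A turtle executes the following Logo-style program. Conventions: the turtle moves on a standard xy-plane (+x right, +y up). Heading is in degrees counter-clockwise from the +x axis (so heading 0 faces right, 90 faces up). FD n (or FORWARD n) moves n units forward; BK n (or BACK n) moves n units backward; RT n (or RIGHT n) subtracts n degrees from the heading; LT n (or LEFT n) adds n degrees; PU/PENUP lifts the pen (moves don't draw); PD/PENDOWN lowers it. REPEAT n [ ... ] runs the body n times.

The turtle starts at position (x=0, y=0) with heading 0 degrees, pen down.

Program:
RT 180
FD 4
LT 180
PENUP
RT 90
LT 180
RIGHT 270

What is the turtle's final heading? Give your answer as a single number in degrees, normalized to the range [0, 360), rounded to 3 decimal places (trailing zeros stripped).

Executing turtle program step by step:
Start: pos=(0,0), heading=0, pen down
RT 180: heading 0 -> 180
FD 4: (0,0) -> (-4,0) [heading=180, draw]
LT 180: heading 180 -> 0
PU: pen up
RT 90: heading 0 -> 270
LT 180: heading 270 -> 90
RT 270: heading 90 -> 180
Final: pos=(-4,0), heading=180, 1 segment(s) drawn

Answer: 180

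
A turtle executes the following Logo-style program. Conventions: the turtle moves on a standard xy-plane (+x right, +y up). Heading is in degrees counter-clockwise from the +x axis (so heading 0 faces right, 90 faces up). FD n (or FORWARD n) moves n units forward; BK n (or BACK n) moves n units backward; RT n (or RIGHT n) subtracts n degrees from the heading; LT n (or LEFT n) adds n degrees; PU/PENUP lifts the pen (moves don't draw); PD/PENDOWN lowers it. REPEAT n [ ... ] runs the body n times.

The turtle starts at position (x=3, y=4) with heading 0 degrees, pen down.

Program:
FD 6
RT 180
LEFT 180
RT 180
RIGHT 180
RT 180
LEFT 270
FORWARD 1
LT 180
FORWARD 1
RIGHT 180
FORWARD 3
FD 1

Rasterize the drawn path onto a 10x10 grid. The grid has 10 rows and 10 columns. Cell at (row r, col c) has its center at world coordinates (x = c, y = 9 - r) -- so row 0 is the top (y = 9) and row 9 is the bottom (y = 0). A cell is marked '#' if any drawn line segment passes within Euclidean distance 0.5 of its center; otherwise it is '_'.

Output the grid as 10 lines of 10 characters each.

Segment 0: (3,4) -> (9,4)
Segment 1: (9,4) -> (9,5)
Segment 2: (9,5) -> (9,4)
Segment 3: (9,4) -> (9,7)
Segment 4: (9,7) -> (9,8)

Answer: __________
_________#
_________#
_________#
_________#
___#######
__________
__________
__________
__________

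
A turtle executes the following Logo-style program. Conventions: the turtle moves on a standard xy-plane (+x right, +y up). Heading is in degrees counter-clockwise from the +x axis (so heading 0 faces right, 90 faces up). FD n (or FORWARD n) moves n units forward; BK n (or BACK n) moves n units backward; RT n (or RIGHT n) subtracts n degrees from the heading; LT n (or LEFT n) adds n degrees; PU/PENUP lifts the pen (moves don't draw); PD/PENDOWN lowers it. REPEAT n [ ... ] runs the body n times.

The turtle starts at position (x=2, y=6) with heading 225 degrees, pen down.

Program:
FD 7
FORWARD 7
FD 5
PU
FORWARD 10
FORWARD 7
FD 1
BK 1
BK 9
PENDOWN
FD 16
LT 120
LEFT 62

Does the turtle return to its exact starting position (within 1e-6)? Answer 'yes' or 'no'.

Executing turtle program step by step:
Start: pos=(2,6), heading=225, pen down
FD 7: (2,6) -> (-2.95,1.05) [heading=225, draw]
FD 7: (-2.95,1.05) -> (-7.899,-3.899) [heading=225, draw]
FD 5: (-7.899,-3.899) -> (-11.435,-7.435) [heading=225, draw]
PU: pen up
FD 10: (-11.435,-7.435) -> (-18.506,-14.506) [heading=225, move]
FD 7: (-18.506,-14.506) -> (-23.456,-19.456) [heading=225, move]
FD 1: (-23.456,-19.456) -> (-24.163,-20.163) [heading=225, move]
BK 1: (-24.163,-20.163) -> (-23.456,-19.456) [heading=225, move]
BK 9: (-23.456,-19.456) -> (-17.092,-13.092) [heading=225, move]
PD: pen down
FD 16: (-17.092,-13.092) -> (-28.406,-24.406) [heading=225, draw]
LT 120: heading 225 -> 345
LT 62: heading 345 -> 47
Final: pos=(-28.406,-24.406), heading=47, 4 segment(s) drawn

Start position: (2, 6)
Final position: (-28.406, -24.406)
Distance = 43; >= 1e-6 -> NOT closed

Answer: no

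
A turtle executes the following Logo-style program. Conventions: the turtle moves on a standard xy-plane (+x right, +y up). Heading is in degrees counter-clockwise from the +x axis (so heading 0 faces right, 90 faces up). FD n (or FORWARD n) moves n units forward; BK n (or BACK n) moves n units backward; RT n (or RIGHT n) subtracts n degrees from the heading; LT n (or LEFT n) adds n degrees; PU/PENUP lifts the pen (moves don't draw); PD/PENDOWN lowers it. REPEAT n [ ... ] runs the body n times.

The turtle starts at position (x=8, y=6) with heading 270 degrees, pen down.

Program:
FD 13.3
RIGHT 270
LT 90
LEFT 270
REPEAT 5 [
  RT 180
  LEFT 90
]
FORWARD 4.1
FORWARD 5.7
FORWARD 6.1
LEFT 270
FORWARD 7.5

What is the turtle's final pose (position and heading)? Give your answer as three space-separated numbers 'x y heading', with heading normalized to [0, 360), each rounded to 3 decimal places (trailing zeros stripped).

Executing turtle program step by step:
Start: pos=(8,6), heading=270, pen down
FD 13.3: (8,6) -> (8,-7.3) [heading=270, draw]
RT 270: heading 270 -> 0
LT 90: heading 0 -> 90
LT 270: heading 90 -> 0
REPEAT 5 [
  -- iteration 1/5 --
  RT 180: heading 0 -> 180
  LT 90: heading 180 -> 270
  -- iteration 2/5 --
  RT 180: heading 270 -> 90
  LT 90: heading 90 -> 180
  -- iteration 3/5 --
  RT 180: heading 180 -> 0
  LT 90: heading 0 -> 90
  -- iteration 4/5 --
  RT 180: heading 90 -> 270
  LT 90: heading 270 -> 0
  -- iteration 5/5 --
  RT 180: heading 0 -> 180
  LT 90: heading 180 -> 270
]
FD 4.1: (8,-7.3) -> (8,-11.4) [heading=270, draw]
FD 5.7: (8,-11.4) -> (8,-17.1) [heading=270, draw]
FD 6.1: (8,-17.1) -> (8,-23.2) [heading=270, draw]
LT 270: heading 270 -> 180
FD 7.5: (8,-23.2) -> (0.5,-23.2) [heading=180, draw]
Final: pos=(0.5,-23.2), heading=180, 5 segment(s) drawn

Answer: 0.5 -23.2 180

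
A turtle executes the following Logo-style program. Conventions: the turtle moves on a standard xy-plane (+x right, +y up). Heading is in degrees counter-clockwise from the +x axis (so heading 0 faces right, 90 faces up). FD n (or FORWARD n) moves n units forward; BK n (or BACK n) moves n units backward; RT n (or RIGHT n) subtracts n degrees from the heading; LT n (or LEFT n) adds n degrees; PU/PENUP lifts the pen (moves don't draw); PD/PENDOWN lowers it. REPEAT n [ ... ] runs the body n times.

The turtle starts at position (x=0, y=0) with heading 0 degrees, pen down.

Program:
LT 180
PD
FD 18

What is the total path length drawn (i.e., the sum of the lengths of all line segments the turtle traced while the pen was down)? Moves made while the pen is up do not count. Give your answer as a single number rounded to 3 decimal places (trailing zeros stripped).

Executing turtle program step by step:
Start: pos=(0,0), heading=0, pen down
LT 180: heading 0 -> 180
PD: pen down
FD 18: (0,0) -> (-18,0) [heading=180, draw]
Final: pos=(-18,0), heading=180, 1 segment(s) drawn

Segment lengths:
  seg 1: (0,0) -> (-18,0), length = 18
Total = 18

Answer: 18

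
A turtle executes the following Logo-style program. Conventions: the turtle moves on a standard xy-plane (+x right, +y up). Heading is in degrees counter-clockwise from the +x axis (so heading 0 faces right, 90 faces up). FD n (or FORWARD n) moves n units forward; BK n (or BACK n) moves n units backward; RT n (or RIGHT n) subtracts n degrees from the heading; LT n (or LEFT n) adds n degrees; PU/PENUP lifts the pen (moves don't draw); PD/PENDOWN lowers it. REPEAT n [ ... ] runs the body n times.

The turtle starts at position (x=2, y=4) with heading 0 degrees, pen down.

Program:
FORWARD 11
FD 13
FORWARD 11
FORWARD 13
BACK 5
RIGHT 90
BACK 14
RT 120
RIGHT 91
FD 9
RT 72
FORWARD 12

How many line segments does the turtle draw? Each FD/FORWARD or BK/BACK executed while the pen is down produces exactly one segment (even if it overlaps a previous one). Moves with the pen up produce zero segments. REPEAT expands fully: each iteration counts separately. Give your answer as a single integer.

Executing turtle program step by step:
Start: pos=(2,4), heading=0, pen down
FD 11: (2,4) -> (13,4) [heading=0, draw]
FD 13: (13,4) -> (26,4) [heading=0, draw]
FD 11: (26,4) -> (37,4) [heading=0, draw]
FD 13: (37,4) -> (50,4) [heading=0, draw]
BK 5: (50,4) -> (45,4) [heading=0, draw]
RT 90: heading 0 -> 270
BK 14: (45,4) -> (45,18) [heading=270, draw]
RT 120: heading 270 -> 150
RT 91: heading 150 -> 59
FD 9: (45,18) -> (49.635,25.715) [heading=59, draw]
RT 72: heading 59 -> 347
FD 12: (49.635,25.715) -> (61.328,23.015) [heading=347, draw]
Final: pos=(61.328,23.015), heading=347, 8 segment(s) drawn
Segments drawn: 8

Answer: 8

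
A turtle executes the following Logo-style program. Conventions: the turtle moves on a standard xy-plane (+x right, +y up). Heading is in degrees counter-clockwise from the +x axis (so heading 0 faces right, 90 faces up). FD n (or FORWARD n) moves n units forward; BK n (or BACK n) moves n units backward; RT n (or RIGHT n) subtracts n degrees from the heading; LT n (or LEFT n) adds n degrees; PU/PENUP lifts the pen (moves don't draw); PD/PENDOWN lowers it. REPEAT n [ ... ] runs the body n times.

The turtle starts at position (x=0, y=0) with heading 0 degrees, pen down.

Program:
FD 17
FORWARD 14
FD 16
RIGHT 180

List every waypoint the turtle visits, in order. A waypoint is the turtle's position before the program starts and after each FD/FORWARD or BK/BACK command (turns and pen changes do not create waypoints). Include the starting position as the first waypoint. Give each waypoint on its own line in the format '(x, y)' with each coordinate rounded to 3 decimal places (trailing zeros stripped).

Executing turtle program step by step:
Start: pos=(0,0), heading=0, pen down
FD 17: (0,0) -> (17,0) [heading=0, draw]
FD 14: (17,0) -> (31,0) [heading=0, draw]
FD 16: (31,0) -> (47,0) [heading=0, draw]
RT 180: heading 0 -> 180
Final: pos=(47,0), heading=180, 3 segment(s) drawn
Waypoints (4 total):
(0, 0)
(17, 0)
(31, 0)
(47, 0)

Answer: (0, 0)
(17, 0)
(31, 0)
(47, 0)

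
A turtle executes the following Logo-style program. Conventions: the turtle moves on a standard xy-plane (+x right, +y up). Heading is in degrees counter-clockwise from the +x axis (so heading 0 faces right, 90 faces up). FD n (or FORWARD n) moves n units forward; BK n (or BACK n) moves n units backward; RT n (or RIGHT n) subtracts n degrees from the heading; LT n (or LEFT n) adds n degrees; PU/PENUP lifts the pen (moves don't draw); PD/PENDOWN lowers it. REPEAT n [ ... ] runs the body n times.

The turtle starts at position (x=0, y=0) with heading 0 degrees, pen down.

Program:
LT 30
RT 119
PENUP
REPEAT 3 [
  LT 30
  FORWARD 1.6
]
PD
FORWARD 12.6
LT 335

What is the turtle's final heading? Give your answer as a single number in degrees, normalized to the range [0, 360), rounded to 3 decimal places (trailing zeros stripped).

Executing turtle program step by step:
Start: pos=(0,0), heading=0, pen down
LT 30: heading 0 -> 30
RT 119: heading 30 -> 271
PU: pen up
REPEAT 3 [
  -- iteration 1/3 --
  LT 30: heading 271 -> 301
  FD 1.6: (0,0) -> (0.824,-1.371) [heading=301, move]
  -- iteration 2/3 --
  LT 30: heading 301 -> 331
  FD 1.6: (0.824,-1.371) -> (2.223,-2.147) [heading=331, move]
  -- iteration 3/3 --
  LT 30: heading 331 -> 1
  FD 1.6: (2.223,-2.147) -> (3.823,-2.119) [heading=1, move]
]
PD: pen down
FD 12.6: (3.823,-2.119) -> (16.421,-1.899) [heading=1, draw]
LT 335: heading 1 -> 336
Final: pos=(16.421,-1.899), heading=336, 1 segment(s) drawn

Answer: 336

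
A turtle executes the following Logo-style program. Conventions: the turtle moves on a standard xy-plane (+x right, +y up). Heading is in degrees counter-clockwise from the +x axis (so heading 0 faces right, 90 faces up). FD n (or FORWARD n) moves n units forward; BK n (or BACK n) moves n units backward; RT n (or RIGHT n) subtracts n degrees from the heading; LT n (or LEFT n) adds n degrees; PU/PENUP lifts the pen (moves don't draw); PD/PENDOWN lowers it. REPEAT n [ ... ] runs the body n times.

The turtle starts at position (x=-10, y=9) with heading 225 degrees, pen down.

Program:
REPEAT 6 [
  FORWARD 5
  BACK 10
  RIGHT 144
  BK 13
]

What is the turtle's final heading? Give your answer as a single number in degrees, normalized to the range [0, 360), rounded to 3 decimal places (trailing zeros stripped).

Executing turtle program step by step:
Start: pos=(-10,9), heading=225, pen down
REPEAT 6 [
  -- iteration 1/6 --
  FD 5: (-10,9) -> (-13.536,5.464) [heading=225, draw]
  BK 10: (-13.536,5.464) -> (-6.464,12.536) [heading=225, draw]
  RT 144: heading 225 -> 81
  BK 13: (-6.464,12.536) -> (-8.498,-0.304) [heading=81, draw]
  -- iteration 2/6 --
  FD 5: (-8.498,-0.304) -> (-7.716,4.634) [heading=81, draw]
  BK 10: (-7.716,4.634) -> (-9.28,-5.243) [heading=81, draw]
  RT 144: heading 81 -> 297
  BK 13: (-9.28,-5.243) -> (-15.182,6.34) [heading=297, draw]
  -- iteration 3/6 --
  FD 5: (-15.182,6.34) -> (-12.912,1.885) [heading=297, draw]
  BK 10: (-12.912,1.885) -> (-17.452,10.795) [heading=297, draw]
  RT 144: heading 297 -> 153
  BK 13: (-17.452,10.795) -> (-5.869,4.893) [heading=153, draw]
  -- iteration 4/6 --
  FD 5: (-5.869,4.893) -> (-10.324,7.163) [heading=153, draw]
  BK 10: (-10.324,7.163) -> (-1.414,2.623) [heading=153, draw]
  RT 144: heading 153 -> 9
  BK 13: (-1.414,2.623) -> (-14.254,0.59) [heading=9, draw]
  -- iteration 5/6 --
  FD 5: (-14.254,0.59) -> (-9.316,1.372) [heading=9, draw]
  BK 10: (-9.316,1.372) -> (-19.192,-0.192) [heading=9, draw]
  RT 144: heading 9 -> 225
  BK 13: (-19.192,-0.192) -> (-10,9) [heading=225, draw]
  -- iteration 6/6 --
  FD 5: (-10,9) -> (-13.536,5.464) [heading=225, draw]
  BK 10: (-13.536,5.464) -> (-6.464,12.536) [heading=225, draw]
  RT 144: heading 225 -> 81
  BK 13: (-6.464,12.536) -> (-8.498,-0.304) [heading=81, draw]
]
Final: pos=(-8.498,-0.304), heading=81, 18 segment(s) drawn

Answer: 81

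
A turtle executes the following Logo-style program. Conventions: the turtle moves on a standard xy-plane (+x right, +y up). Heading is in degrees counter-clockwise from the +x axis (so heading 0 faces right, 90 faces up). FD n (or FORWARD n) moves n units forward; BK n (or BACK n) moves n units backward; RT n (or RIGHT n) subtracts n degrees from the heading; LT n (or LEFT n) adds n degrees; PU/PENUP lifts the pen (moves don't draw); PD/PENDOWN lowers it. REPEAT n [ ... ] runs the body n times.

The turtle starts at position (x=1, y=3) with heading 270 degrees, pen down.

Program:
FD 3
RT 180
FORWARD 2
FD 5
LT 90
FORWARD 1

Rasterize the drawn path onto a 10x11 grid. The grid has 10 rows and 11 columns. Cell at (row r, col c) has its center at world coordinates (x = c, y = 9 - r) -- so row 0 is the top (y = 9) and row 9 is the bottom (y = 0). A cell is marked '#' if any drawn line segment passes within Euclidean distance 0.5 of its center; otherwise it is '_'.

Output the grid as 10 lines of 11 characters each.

Answer: ___________
___________
##_________
_#_________
_#_________
_#_________
_#_________
_#_________
_#_________
_#_________

Derivation:
Segment 0: (1,3) -> (1,0)
Segment 1: (1,0) -> (1,2)
Segment 2: (1,2) -> (1,7)
Segment 3: (1,7) -> (-0,7)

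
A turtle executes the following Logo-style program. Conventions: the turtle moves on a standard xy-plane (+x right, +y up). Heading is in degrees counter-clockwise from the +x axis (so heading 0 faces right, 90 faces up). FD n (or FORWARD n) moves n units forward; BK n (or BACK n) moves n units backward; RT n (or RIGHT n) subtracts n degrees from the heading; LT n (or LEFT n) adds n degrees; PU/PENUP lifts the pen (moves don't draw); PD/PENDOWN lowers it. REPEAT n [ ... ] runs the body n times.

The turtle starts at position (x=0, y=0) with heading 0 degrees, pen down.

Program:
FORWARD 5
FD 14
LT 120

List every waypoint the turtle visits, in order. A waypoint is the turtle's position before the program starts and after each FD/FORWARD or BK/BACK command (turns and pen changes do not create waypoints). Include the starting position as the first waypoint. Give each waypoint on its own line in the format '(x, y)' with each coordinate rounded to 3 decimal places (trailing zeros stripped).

Executing turtle program step by step:
Start: pos=(0,0), heading=0, pen down
FD 5: (0,0) -> (5,0) [heading=0, draw]
FD 14: (5,0) -> (19,0) [heading=0, draw]
LT 120: heading 0 -> 120
Final: pos=(19,0), heading=120, 2 segment(s) drawn
Waypoints (3 total):
(0, 0)
(5, 0)
(19, 0)

Answer: (0, 0)
(5, 0)
(19, 0)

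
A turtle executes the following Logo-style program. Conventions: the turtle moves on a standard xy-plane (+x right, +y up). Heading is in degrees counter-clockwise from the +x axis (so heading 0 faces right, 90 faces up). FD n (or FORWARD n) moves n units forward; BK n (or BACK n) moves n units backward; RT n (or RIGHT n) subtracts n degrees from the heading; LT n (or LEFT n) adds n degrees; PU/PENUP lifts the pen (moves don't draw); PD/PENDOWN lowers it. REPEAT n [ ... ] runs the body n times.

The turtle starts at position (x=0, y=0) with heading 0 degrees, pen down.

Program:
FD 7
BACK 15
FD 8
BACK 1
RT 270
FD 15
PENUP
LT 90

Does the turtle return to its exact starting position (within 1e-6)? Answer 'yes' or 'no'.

Executing turtle program step by step:
Start: pos=(0,0), heading=0, pen down
FD 7: (0,0) -> (7,0) [heading=0, draw]
BK 15: (7,0) -> (-8,0) [heading=0, draw]
FD 8: (-8,0) -> (0,0) [heading=0, draw]
BK 1: (0,0) -> (-1,0) [heading=0, draw]
RT 270: heading 0 -> 90
FD 15: (-1,0) -> (-1,15) [heading=90, draw]
PU: pen up
LT 90: heading 90 -> 180
Final: pos=(-1,15), heading=180, 5 segment(s) drawn

Start position: (0, 0)
Final position: (-1, 15)
Distance = 15.033; >= 1e-6 -> NOT closed

Answer: no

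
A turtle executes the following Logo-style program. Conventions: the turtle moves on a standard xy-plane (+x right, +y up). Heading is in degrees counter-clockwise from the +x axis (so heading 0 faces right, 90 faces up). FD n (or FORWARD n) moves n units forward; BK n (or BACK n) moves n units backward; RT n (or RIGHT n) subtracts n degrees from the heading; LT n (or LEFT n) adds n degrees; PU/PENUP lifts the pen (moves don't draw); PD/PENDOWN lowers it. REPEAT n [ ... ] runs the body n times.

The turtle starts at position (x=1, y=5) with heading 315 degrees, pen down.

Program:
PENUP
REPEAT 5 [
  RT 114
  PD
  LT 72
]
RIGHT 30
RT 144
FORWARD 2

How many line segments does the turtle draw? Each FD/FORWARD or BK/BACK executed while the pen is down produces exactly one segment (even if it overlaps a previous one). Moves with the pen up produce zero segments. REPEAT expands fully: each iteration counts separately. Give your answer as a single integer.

Answer: 1

Derivation:
Executing turtle program step by step:
Start: pos=(1,5), heading=315, pen down
PU: pen up
REPEAT 5 [
  -- iteration 1/5 --
  RT 114: heading 315 -> 201
  PD: pen down
  LT 72: heading 201 -> 273
  -- iteration 2/5 --
  RT 114: heading 273 -> 159
  PD: pen down
  LT 72: heading 159 -> 231
  -- iteration 3/5 --
  RT 114: heading 231 -> 117
  PD: pen down
  LT 72: heading 117 -> 189
  -- iteration 4/5 --
  RT 114: heading 189 -> 75
  PD: pen down
  LT 72: heading 75 -> 147
  -- iteration 5/5 --
  RT 114: heading 147 -> 33
  PD: pen down
  LT 72: heading 33 -> 105
]
RT 30: heading 105 -> 75
RT 144: heading 75 -> 291
FD 2: (1,5) -> (1.717,3.133) [heading=291, draw]
Final: pos=(1.717,3.133), heading=291, 1 segment(s) drawn
Segments drawn: 1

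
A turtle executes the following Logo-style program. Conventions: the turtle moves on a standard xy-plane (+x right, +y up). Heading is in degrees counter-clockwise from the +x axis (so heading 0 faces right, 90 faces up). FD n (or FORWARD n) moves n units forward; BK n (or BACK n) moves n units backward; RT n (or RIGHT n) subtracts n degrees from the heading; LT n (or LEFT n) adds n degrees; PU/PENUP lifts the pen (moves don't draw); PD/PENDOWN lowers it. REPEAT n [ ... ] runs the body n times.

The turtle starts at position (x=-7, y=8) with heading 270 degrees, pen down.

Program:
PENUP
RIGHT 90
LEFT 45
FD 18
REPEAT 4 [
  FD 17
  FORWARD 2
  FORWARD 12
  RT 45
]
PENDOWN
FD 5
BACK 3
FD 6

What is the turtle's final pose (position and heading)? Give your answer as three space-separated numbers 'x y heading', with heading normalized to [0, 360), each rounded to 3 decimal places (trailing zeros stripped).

Executing turtle program step by step:
Start: pos=(-7,8), heading=270, pen down
PU: pen up
RT 90: heading 270 -> 180
LT 45: heading 180 -> 225
FD 18: (-7,8) -> (-19.728,-4.728) [heading=225, move]
REPEAT 4 [
  -- iteration 1/4 --
  FD 17: (-19.728,-4.728) -> (-31.749,-16.749) [heading=225, move]
  FD 2: (-31.749,-16.749) -> (-33.163,-18.163) [heading=225, move]
  FD 12: (-33.163,-18.163) -> (-41.648,-26.648) [heading=225, move]
  RT 45: heading 225 -> 180
  -- iteration 2/4 --
  FD 17: (-41.648,-26.648) -> (-58.648,-26.648) [heading=180, move]
  FD 2: (-58.648,-26.648) -> (-60.648,-26.648) [heading=180, move]
  FD 12: (-60.648,-26.648) -> (-72.648,-26.648) [heading=180, move]
  RT 45: heading 180 -> 135
  -- iteration 3/4 --
  FD 17: (-72.648,-26.648) -> (-84.669,-14.627) [heading=135, move]
  FD 2: (-84.669,-14.627) -> (-86.083,-13.213) [heading=135, move]
  FD 12: (-86.083,-13.213) -> (-94.569,-4.728) [heading=135, move]
  RT 45: heading 135 -> 90
  -- iteration 4/4 --
  FD 17: (-94.569,-4.728) -> (-94.569,12.272) [heading=90, move]
  FD 2: (-94.569,12.272) -> (-94.569,14.272) [heading=90, move]
  FD 12: (-94.569,14.272) -> (-94.569,26.272) [heading=90, move]
  RT 45: heading 90 -> 45
]
PD: pen down
FD 5: (-94.569,26.272) -> (-91.033,29.808) [heading=45, draw]
BK 3: (-91.033,29.808) -> (-93.154,27.686) [heading=45, draw]
FD 6: (-93.154,27.686) -> (-88.912,31.929) [heading=45, draw]
Final: pos=(-88.912,31.929), heading=45, 3 segment(s) drawn

Answer: -88.912 31.929 45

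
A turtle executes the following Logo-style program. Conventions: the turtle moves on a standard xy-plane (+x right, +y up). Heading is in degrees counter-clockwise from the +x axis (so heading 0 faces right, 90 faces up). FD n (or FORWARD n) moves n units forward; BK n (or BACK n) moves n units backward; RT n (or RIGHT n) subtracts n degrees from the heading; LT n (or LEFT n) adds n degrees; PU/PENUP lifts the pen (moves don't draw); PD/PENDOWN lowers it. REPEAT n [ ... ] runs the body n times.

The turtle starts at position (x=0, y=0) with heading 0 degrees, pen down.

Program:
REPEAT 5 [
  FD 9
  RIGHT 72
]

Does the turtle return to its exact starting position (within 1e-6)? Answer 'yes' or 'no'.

Executing turtle program step by step:
Start: pos=(0,0), heading=0, pen down
REPEAT 5 [
  -- iteration 1/5 --
  FD 9: (0,0) -> (9,0) [heading=0, draw]
  RT 72: heading 0 -> 288
  -- iteration 2/5 --
  FD 9: (9,0) -> (11.781,-8.56) [heading=288, draw]
  RT 72: heading 288 -> 216
  -- iteration 3/5 --
  FD 9: (11.781,-8.56) -> (4.5,-13.85) [heading=216, draw]
  RT 72: heading 216 -> 144
  -- iteration 4/5 --
  FD 9: (4.5,-13.85) -> (-2.781,-8.56) [heading=144, draw]
  RT 72: heading 144 -> 72
  -- iteration 5/5 --
  FD 9: (-2.781,-8.56) -> (0,0) [heading=72, draw]
  RT 72: heading 72 -> 0
]
Final: pos=(0,0), heading=0, 5 segment(s) drawn

Start position: (0, 0)
Final position: (0, 0)
Distance = 0; < 1e-6 -> CLOSED

Answer: yes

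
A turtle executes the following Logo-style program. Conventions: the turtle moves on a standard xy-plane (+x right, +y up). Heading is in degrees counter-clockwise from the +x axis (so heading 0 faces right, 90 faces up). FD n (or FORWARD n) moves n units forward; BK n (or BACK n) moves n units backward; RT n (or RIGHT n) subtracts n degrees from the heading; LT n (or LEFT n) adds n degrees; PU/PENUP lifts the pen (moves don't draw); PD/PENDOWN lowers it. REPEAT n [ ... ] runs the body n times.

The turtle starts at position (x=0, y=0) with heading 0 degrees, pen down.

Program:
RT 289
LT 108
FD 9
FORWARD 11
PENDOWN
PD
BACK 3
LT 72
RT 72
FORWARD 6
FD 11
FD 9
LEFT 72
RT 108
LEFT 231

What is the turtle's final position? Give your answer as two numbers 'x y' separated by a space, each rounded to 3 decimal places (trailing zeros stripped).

Answer: -42.993 0.75

Derivation:
Executing turtle program step by step:
Start: pos=(0,0), heading=0, pen down
RT 289: heading 0 -> 71
LT 108: heading 71 -> 179
FD 9: (0,0) -> (-8.999,0.157) [heading=179, draw]
FD 11: (-8.999,0.157) -> (-19.997,0.349) [heading=179, draw]
PD: pen down
PD: pen down
BK 3: (-19.997,0.349) -> (-16.997,0.297) [heading=179, draw]
LT 72: heading 179 -> 251
RT 72: heading 251 -> 179
FD 6: (-16.997,0.297) -> (-22.996,0.401) [heading=179, draw]
FD 11: (-22.996,0.401) -> (-33.995,0.593) [heading=179, draw]
FD 9: (-33.995,0.593) -> (-42.993,0.75) [heading=179, draw]
LT 72: heading 179 -> 251
RT 108: heading 251 -> 143
LT 231: heading 143 -> 14
Final: pos=(-42.993,0.75), heading=14, 6 segment(s) drawn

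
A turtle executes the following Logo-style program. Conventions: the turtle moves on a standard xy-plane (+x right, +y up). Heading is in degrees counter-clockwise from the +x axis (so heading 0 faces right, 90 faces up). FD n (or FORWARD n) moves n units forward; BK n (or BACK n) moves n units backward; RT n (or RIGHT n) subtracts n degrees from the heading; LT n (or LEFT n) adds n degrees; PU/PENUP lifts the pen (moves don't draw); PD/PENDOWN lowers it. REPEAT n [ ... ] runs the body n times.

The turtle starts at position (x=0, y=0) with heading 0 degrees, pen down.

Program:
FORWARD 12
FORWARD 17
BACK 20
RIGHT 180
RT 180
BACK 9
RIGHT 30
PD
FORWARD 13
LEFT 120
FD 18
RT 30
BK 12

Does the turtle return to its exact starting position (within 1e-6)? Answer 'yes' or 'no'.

Answer: no

Derivation:
Executing turtle program step by step:
Start: pos=(0,0), heading=0, pen down
FD 12: (0,0) -> (12,0) [heading=0, draw]
FD 17: (12,0) -> (29,0) [heading=0, draw]
BK 20: (29,0) -> (9,0) [heading=0, draw]
RT 180: heading 0 -> 180
RT 180: heading 180 -> 0
BK 9: (9,0) -> (0,0) [heading=0, draw]
RT 30: heading 0 -> 330
PD: pen down
FD 13: (0,0) -> (11.258,-6.5) [heading=330, draw]
LT 120: heading 330 -> 90
FD 18: (11.258,-6.5) -> (11.258,11.5) [heading=90, draw]
RT 30: heading 90 -> 60
BK 12: (11.258,11.5) -> (5.258,1.108) [heading=60, draw]
Final: pos=(5.258,1.108), heading=60, 7 segment(s) drawn

Start position: (0, 0)
Final position: (5.258, 1.108)
Distance = 5.374; >= 1e-6 -> NOT closed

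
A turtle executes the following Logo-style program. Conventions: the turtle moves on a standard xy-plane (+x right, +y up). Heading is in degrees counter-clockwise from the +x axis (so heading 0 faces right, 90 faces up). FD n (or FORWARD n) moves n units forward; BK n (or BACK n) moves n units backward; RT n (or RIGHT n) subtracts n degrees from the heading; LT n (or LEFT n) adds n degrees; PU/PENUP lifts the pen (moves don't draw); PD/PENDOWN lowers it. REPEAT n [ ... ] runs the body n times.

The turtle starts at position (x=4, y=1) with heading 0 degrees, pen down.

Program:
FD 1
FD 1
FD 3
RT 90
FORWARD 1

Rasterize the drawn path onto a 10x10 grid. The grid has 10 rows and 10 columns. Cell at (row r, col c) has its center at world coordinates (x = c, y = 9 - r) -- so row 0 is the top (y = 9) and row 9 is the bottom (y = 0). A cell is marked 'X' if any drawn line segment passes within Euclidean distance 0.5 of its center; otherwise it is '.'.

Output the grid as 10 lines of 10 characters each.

Answer: ..........
..........
..........
..........
..........
..........
..........
..........
....XXXXXX
.........X

Derivation:
Segment 0: (4,1) -> (5,1)
Segment 1: (5,1) -> (6,1)
Segment 2: (6,1) -> (9,1)
Segment 3: (9,1) -> (9,0)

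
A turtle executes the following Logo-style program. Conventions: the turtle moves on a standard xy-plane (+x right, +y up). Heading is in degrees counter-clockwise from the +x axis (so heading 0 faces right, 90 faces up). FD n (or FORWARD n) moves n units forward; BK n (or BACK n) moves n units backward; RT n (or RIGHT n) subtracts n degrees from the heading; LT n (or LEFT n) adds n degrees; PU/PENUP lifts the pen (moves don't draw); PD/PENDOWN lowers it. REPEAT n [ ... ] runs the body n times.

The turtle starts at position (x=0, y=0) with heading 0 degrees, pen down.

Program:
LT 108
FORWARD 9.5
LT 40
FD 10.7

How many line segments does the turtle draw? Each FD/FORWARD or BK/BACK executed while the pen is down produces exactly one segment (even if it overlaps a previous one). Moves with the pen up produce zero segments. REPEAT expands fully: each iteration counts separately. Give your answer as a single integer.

Answer: 2

Derivation:
Executing turtle program step by step:
Start: pos=(0,0), heading=0, pen down
LT 108: heading 0 -> 108
FD 9.5: (0,0) -> (-2.936,9.035) [heading=108, draw]
LT 40: heading 108 -> 148
FD 10.7: (-2.936,9.035) -> (-12.01,14.705) [heading=148, draw]
Final: pos=(-12.01,14.705), heading=148, 2 segment(s) drawn
Segments drawn: 2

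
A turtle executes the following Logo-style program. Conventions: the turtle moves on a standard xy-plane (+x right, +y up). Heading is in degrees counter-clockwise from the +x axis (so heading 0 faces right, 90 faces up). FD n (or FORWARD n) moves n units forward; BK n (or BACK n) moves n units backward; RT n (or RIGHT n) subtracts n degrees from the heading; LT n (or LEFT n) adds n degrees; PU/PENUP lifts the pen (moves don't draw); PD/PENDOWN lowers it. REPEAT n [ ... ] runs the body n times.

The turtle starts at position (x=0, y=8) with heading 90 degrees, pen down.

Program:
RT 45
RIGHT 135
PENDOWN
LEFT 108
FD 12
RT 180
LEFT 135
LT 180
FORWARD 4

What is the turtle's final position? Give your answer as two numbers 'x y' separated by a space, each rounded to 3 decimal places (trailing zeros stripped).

Answer: 7.849 13.524

Derivation:
Executing turtle program step by step:
Start: pos=(0,8), heading=90, pen down
RT 45: heading 90 -> 45
RT 135: heading 45 -> 270
PD: pen down
LT 108: heading 270 -> 18
FD 12: (0,8) -> (11.413,11.708) [heading=18, draw]
RT 180: heading 18 -> 198
LT 135: heading 198 -> 333
LT 180: heading 333 -> 153
FD 4: (11.413,11.708) -> (7.849,13.524) [heading=153, draw]
Final: pos=(7.849,13.524), heading=153, 2 segment(s) drawn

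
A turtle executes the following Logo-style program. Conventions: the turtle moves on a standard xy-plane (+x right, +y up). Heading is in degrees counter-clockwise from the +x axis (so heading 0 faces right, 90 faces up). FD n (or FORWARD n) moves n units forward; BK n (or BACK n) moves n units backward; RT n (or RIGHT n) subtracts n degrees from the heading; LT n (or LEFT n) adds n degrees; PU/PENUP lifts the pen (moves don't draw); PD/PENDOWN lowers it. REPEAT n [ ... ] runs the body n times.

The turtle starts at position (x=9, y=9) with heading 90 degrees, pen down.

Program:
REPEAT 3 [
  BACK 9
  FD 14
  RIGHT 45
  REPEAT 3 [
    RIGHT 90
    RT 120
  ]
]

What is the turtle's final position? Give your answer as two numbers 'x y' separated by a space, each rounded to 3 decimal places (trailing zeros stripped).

Executing turtle program step by step:
Start: pos=(9,9), heading=90, pen down
REPEAT 3 [
  -- iteration 1/3 --
  BK 9: (9,9) -> (9,0) [heading=90, draw]
  FD 14: (9,0) -> (9,14) [heading=90, draw]
  RT 45: heading 90 -> 45
  REPEAT 3 [
    -- iteration 1/3 --
    RT 90: heading 45 -> 315
    RT 120: heading 315 -> 195
    -- iteration 2/3 --
    RT 90: heading 195 -> 105
    RT 120: heading 105 -> 345
    -- iteration 3/3 --
    RT 90: heading 345 -> 255
    RT 120: heading 255 -> 135
  ]
  -- iteration 2/3 --
  BK 9: (9,14) -> (15.364,7.636) [heading=135, draw]
  FD 14: (15.364,7.636) -> (5.464,17.536) [heading=135, draw]
  RT 45: heading 135 -> 90
  REPEAT 3 [
    -- iteration 1/3 --
    RT 90: heading 90 -> 0
    RT 120: heading 0 -> 240
    -- iteration 2/3 --
    RT 90: heading 240 -> 150
    RT 120: heading 150 -> 30
    -- iteration 3/3 --
    RT 90: heading 30 -> 300
    RT 120: heading 300 -> 180
  ]
  -- iteration 3/3 --
  BK 9: (5.464,17.536) -> (14.464,17.536) [heading=180, draw]
  FD 14: (14.464,17.536) -> (0.464,17.536) [heading=180, draw]
  RT 45: heading 180 -> 135
  REPEAT 3 [
    -- iteration 1/3 --
    RT 90: heading 135 -> 45
    RT 120: heading 45 -> 285
    -- iteration 2/3 --
    RT 90: heading 285 -> 195
    RT 120: heading 195 -> 75
    -- iteration 3/3 --
    RT 90: heading 75 -> 345
    RT 120: heading 345 -> 225
  ]
]
Final: pos=(0.464,17.536), heading=225, 6 segment(s) drawn

Answer: 0.464 17.536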